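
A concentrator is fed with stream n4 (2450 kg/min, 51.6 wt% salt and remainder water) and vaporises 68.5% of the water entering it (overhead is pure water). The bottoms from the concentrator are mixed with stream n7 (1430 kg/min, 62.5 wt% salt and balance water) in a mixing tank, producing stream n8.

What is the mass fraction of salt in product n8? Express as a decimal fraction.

Vapour removed = 0.685×0.484×2450 = 812.27 kg/min; concentrate = 1637.7 kg/min.
salt reaching the mixer = 1264.2 (from concentrate) + 1430×0.625 = 2157.9 kg/min.
Product flow = 1637.7 + 1430 = 3067.7 kg/min; salt fraction = 0.7034.

0.7034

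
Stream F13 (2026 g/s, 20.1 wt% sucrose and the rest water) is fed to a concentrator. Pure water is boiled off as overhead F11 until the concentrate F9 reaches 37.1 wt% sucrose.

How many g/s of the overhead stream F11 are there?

928.4 g/s

sucrose is conserved: 2026×0.201 = 407.23 g/s all reports to the concentrate.
Concentrate = 407.23/(target fraction) = 1097.6 g/s.
Overhead = 2026 − 1097.6 = 928.36 g/s.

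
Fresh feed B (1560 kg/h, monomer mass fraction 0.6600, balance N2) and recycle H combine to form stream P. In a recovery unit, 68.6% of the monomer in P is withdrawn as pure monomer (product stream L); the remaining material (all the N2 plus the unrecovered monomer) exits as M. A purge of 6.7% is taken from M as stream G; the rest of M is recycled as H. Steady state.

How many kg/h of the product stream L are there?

monomer in P: m_A = 1560×0.660 + (1−0.067)·(1−0.686)·m_A, so m_A = 1029.6/0.7070 = 1456.2 kg/h.
Product L = 0.686×1456.2 = 998.96 kg/h.

999 kg/h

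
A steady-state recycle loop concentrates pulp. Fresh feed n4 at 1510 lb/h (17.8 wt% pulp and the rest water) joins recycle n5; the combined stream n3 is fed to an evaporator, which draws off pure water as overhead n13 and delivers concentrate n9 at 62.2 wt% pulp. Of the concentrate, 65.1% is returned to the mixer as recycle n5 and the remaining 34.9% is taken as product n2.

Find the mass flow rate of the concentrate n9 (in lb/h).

1238 lb/h

Overall pulp balance (none leaves overhead): pulp in fresh feed = pulp in product, i.e. 1510×0.178 = (1−0.651)·n9·0.622.
n9 = 268.78/(0.622×0.349) = 1238.2 lb/h.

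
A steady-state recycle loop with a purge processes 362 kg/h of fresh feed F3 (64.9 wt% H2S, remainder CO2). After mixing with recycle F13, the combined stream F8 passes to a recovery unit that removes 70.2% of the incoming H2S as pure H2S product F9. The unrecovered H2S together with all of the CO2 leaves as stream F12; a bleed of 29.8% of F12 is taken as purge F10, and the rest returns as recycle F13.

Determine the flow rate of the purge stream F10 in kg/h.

153.4 kg/h

CO2 enters only via F3 and leaves only via the purge: 362×0.351 = 0.298×(CO2 in F12), and the recovery unit passes all CO2, so CO2 in F8 = CO2 in F12 = 426.38 kg/h.
H2S in F8: m_A = 362×0.649 + (1−0.298)·(1−0.702)·m_A, so m_A = 234.94/0.7908 = 297.09 kg/h.
F12 = (1−0.702)×297.09 + 426.38 = 514.91 kg/h.
Purge F10 = 0.298×514.91 = 153.44 kg/h.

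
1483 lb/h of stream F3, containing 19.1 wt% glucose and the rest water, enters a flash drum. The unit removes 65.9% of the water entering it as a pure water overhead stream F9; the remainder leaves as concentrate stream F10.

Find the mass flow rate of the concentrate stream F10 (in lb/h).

water entering = 1483×0.809 = 1199.7 lb/h; overhead removed = 0.659×1199.7 = 790.63 lb/h.
Concentrate = 1483 − 790.63 = 692.37 lb/h.

692.4 lb/h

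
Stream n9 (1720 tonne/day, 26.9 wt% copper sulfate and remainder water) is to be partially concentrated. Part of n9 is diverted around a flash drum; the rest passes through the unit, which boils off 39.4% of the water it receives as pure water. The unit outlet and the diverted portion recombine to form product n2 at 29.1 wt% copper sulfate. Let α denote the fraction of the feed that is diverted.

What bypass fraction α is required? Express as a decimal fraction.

0.738

All 1720×0.269 = 462.68 tonne/day of copper sulfate reaches n2, so n2 = 462.68/0.291 = 1590 tonne/day and vapour = 130.03 tonne/day.
The evaporator receives (1−α)·1720 of feed at 0.731 water and removes 0.394 of that water:
0.394×0.731×(1−α)×1720 = 130.03
(1−α) = 130.03/495.38 = 0.2625;  α = 0.7375.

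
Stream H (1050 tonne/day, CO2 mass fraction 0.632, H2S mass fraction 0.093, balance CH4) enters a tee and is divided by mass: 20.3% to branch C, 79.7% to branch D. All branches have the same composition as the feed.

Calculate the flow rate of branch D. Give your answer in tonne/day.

Branch D flow = 0.797×1050 = 836.85 tonne/day.

836.9 tonne/day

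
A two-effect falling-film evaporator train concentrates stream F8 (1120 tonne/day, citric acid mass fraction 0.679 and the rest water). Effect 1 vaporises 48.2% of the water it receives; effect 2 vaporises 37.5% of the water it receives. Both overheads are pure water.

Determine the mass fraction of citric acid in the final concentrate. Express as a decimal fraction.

water in feed = 1120×0.321 = 359.52 tonne/day.
After stage 1: water left = (1−0.482)×359.52 = 186.23; stream total = 946.71 tonne/day.
After stage 2: water left = (1−0.375)×186.23 = 116.39; final concentrate = 876.87 tonne/day.
citric acid fraction = 760.48/876.87 = 0.867.

0.867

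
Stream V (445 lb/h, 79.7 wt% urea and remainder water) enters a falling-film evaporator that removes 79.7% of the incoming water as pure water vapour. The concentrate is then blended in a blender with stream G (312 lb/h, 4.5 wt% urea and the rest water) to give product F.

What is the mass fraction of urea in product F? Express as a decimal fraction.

Vapour removed = 0.797×0.203×445 = 71.997 lb/h; concentrate = 373 lb/h.
urea reaching the mixer = 354.67 (from concentrate) + 312×0.045 = 368.71 lb/h.
Product flow = 373 + 312 = 685 lb/h; urea fraction = 0.5383.

0.5383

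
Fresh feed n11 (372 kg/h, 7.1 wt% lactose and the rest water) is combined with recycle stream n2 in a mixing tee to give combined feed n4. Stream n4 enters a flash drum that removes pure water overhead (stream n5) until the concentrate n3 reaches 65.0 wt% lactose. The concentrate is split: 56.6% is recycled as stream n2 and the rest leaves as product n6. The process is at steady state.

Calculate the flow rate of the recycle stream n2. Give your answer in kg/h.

52.99 kg/h

Overall lactose balance (none leaves overhead): lactose in fresh feed = lactose in product, i.e. 372×0.071 = (1−0.566)·n3·0.650.
n3 = 26.412/(0.650×0.434) = 93.626 kg/h.
Recycle n2 = 0.566×93.626 = 52.993 kg/h.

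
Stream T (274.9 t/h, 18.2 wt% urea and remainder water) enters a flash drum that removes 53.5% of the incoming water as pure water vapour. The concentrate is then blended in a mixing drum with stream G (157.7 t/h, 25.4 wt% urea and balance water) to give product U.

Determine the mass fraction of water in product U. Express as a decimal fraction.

Vapour removed = 0.535×0.818×274.9 = 120.3 t/h; concentrate = 154.6 t/h.
water reaching the mixer = 104.56 (from concentrate) + 157.7×0.746 = 222.21 t/h.
Product flow = 154.6 + 157.7 = 312.3 t/h; water fraction = 0.712.

0.712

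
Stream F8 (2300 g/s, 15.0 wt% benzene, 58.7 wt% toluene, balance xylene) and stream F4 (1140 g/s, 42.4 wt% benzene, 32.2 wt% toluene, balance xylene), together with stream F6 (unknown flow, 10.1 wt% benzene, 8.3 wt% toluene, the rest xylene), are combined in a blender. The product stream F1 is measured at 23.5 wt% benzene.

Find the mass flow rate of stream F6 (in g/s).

149 g/s

Let F6 be the unknown flow. Total out = 3440 + F6.
benzene balance: 828.36 + 0.101·F6 = 0.235·(3440 + F6)
(0.101 − 0.235)·F6 = 0.235×3440 − 828.36 = -19.96
F6 = -19.96 / -0.134 = 148.96 g/s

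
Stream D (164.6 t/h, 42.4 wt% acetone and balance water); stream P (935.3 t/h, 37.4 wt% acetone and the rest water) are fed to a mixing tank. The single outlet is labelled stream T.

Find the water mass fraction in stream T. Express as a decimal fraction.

0.619

Total flow out = 164.6 + 935.3 = 1099.9 t/h.
water in = 164.6×0.576 + 935.3×0.626 = 680.31 t/h.
water mass fraction in T = 680.31/1099.9 = 0.619.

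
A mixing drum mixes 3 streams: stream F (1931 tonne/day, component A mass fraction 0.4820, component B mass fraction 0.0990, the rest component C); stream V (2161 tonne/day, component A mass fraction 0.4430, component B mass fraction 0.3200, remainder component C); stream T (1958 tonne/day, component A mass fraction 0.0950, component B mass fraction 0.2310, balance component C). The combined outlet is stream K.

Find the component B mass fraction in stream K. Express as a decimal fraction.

Total flow out = 1931 + 2161 + 1958 = 6050 tonne/day.
component B in = 1931×0.099 + 2161×0.320 + 1958×0.231 = 1335 tonne/day.
component B mass fraction in K = 1335/6050 = 0.2207.

0.2207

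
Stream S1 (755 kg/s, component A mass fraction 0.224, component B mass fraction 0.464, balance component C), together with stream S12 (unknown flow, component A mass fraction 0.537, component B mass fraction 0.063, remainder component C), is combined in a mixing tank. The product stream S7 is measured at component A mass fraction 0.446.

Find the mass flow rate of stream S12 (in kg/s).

1842 kg/s

Let S12 be the unknown flow. Total out = 755 + S12.
component A balance: 169.12 + 0.537·S12 = 0.446·(755 + S12)
(0.537 − 0.446)·S12 = 0.446×755 − 169.12 = 167.61
S12 = 167.61 / 0.091 = 1841.9 kg/s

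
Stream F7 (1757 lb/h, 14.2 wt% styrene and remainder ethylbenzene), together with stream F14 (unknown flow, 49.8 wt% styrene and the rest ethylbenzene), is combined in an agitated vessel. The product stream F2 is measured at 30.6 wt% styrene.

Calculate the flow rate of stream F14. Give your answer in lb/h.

1501 lb/h

Let F14 be the unknown flow. Total out = 1757 + F14.
styrene balance: 249.49 + 0.498·F14 = 0.306·(1757 + F14)
(0.498 − 0.306)·F14 = 0.306×1757 − 249.49 = 288.15
F14 = 288.15 / 0.192 = 1500.8 lb/h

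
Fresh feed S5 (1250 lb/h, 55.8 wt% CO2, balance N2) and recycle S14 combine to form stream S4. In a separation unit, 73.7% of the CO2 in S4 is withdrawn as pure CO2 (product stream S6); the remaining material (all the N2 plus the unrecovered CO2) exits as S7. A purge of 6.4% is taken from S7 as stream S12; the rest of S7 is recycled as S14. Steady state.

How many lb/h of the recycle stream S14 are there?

8308 lb/h

N2 enters only via S5 and leaves only via the purge: 1250×0.442 = 0.064×(N2 in S7), and the separation unit passes all N2, so N2 in S4 = N2 in S7 = 8632.8 lb/h.
CO2 in S4: m_A = 1250×0.558 + (1−0.064)·(1−0.737)·m_A, so m_A = 697.5/0.7538 = 925.27 lb/h.
S7 = (1−0.737)×925.27 + 8632.8 = 8876.2 lb/h.
Recycle S14 = (1−0.064)×8876.2 = 8308.1 lb/h.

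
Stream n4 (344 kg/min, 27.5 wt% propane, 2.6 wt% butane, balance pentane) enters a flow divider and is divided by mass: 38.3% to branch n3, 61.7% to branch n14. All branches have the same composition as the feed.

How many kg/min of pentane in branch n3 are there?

92.09 kg/min

Branch n3 total = 0.383×344 = 131.75 kg/min.
pentane in n3 = 0.699×131.75 = 92.095 kg/min.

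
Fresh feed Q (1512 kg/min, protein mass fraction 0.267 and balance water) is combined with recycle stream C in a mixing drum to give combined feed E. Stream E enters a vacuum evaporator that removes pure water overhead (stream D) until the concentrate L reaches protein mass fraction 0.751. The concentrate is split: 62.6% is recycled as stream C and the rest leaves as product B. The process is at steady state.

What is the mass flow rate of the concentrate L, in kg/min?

Overall protein balance (none leaves overhead): protein in fresh feed = protein in product, i.e. 1512×0.267 = (1−0.626)·L·0.751.
L = 403.7/(0.751×0.374) = 1437.3 kg/min.

1437 kg/min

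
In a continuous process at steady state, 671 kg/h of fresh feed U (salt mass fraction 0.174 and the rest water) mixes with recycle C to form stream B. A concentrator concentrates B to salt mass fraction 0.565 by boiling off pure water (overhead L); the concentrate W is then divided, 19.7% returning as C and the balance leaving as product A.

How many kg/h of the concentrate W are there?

257.3 kg/h

Overall salt balance (none leaves overhead): salt in fresh feed = salt in product, i.e. 671×0.174 = (1−0.197)·W·0.565.
W = 116.75/(0.565×0.803) = 257.34 kg/h.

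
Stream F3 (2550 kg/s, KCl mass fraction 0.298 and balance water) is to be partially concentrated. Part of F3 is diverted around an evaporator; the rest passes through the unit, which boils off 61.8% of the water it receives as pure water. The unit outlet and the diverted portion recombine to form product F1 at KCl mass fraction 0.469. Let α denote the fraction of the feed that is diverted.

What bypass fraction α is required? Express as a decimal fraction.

0.160

All 2550×0.298 = 759.9 kg/s of KCl reaches F1, so F1 = 759.9/0.469 = 1620.3 kg/s and vapour = 929.74 kg/s.
The evaporator receives (1−α)·2550 of feed at 0.702 water and removes 0.618 of that water:
0.618×0.702×(1−α)×2550 = 929.74
(1−α) = 929.74/1106.3 = 0.8404;  α = 0.1596.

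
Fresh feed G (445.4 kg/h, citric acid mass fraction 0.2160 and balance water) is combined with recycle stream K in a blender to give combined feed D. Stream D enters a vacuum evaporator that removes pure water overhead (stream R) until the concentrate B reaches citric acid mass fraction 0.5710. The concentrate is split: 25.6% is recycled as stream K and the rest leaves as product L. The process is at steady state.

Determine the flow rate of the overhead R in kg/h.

276.9 kg/h

Overall citric acid balance (none leaves overhead): citric acid in fresh feed = citric acid in product, i.e. 445.4×0.216 = (1−0.256)·B·0.571.
B = 96.206/(0.571×0.744) = 226.46 kg/h.
Recycle K = 0.256×226.46 = 57.974 kg/h.
Combined feed D = 445.4 + 57.974 = 503.37 kg/h.
Overhead R = D − B = 503.37 − 226.46 = 276.91 kg/h.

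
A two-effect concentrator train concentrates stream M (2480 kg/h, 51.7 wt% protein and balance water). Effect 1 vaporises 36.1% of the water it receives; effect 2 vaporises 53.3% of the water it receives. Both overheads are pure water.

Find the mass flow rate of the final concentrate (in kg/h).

water in feed = 2480×0.483 = 1197.8 kg/h.
After stage 1: water left = (1−0.361)×1197.8 = 765.42; stream total = 2047.6 kg/h.
After stage 2: water left = (1−0.533)×765.42 = 357.45; final concentrate = 1639.6 kg/h.

1640 kg/h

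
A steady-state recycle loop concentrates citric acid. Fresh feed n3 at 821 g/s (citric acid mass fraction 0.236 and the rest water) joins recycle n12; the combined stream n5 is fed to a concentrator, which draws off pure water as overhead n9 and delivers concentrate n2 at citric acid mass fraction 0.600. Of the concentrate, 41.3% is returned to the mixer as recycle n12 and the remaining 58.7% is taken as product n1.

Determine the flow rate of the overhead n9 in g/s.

Overall citric acid balance (none leaves overhead): citric acid in fresh feed = citric acid in product, i.e. 821×0.236 = (1−0.413)·n2·0.600.
n2 = 193.76/(0.600×0.587) = 550.13 g/s.
Recycle n12 = 0.413×550.13 = 227.2 g/s.
Combined feed n5 = 821 + 227.2 = 1048.2 g/s.
Overhead n9 = n5 − n2 = 1048.2 − 550.13 = 498.07 g/s.

498.1 g/s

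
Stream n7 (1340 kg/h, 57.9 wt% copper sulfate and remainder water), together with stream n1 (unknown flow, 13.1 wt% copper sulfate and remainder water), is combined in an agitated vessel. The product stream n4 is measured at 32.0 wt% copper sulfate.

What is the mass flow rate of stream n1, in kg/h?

1836 kg/h

Let n1 be the unknown flow. Total out = 1340 + n1.
copper sulfate balance: 775.86 + 0.131·n1 = 0.320·(1340 + n1)
(0.131 − 0.320)·n1 = 0.320×1340 − 775.86 = -347.06
n1 = -347.06 / -0.189 = 1836.3 kg/h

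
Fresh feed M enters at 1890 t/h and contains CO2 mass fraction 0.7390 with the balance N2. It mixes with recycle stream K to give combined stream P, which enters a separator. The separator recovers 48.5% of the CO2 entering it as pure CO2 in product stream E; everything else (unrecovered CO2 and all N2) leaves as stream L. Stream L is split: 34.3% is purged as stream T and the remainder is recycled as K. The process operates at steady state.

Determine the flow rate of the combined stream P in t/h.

N2 enters only via M and leaves only via the purge: 1890×0.261 = 0.343×(N2 in L), and the separator passes all N2, so N2 in P = N2 in L = 1438.2 t/h.
CO2 in P: m_A = 1890×0.739 + (1−0.343)·(1−0.485)·m_A, so m_A = 1396.7/0.6616 = 2111 t/h.
P = 2111 + 1438.2 = 3549.1 t/h.

3549 t/h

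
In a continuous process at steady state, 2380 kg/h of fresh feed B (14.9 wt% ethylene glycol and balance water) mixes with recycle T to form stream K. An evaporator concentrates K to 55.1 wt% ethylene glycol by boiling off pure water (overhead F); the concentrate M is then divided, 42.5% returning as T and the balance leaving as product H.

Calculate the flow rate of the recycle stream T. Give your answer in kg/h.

475.7 kg/h

Overall ethylene glycol balance (none leaves overhead): ethylene glycol in fresh feed = ethylene glycol in product, i.e. 2380×0.149 = (1−0.425)·M·0.551.
M = 354.62/(0.551×0.575) = 1119.3 kg/h.
Recycle T = 0.425×1119.3 = 475.7 kg/h.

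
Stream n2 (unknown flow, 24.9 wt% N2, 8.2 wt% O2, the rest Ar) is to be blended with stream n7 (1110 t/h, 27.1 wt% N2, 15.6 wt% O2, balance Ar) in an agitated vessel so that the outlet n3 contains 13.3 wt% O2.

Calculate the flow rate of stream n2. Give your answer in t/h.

Let n2 be the unknown flow. Total out = 1110 + n2.
O2 balance: 173.16 + 0.082·n2 = 0.133·(1110 + n2)
(0.082 − 0.133)·n2 = 0.133×1110 − 173.16 = -25.53
n2 = -25.53 / -0.051 = 500.59 t/h

500.6 t/h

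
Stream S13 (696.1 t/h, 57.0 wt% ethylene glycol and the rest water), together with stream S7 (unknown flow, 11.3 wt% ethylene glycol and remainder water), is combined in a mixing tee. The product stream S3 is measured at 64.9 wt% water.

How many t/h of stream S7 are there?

640.5 t/h

Let S7 be the unknown flow. Total out = 696.1 + S7.
water balance: 299.32 + 0.887·S7 = 0.649·(696.1 + S7)
(0.887 − 0.649)·S7 = 0.649×696.1 − 299.32 = 152.45
S7 = 152.45 / 0.238 = 640.53 t/h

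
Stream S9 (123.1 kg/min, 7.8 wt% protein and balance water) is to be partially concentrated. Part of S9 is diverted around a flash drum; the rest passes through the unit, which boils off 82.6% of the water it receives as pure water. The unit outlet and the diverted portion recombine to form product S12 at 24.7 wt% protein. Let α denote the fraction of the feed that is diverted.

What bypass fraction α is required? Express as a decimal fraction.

All 123.1×0.078 = 9.6018 kg/min of protein reaches S12, so S12 = 9.6018/0.247 = 38.874 kg/min and vapour = 84.226 kg/min.
The evaporator receives (1−α)·123.1 of feed at 0.922 water and removes 0.826 of that water:
0.826×0.922×(1−α)×123.1 = 84.226
(1−α) = 84.226/93.75 = 0.8984;  α = 0.1016.

0.102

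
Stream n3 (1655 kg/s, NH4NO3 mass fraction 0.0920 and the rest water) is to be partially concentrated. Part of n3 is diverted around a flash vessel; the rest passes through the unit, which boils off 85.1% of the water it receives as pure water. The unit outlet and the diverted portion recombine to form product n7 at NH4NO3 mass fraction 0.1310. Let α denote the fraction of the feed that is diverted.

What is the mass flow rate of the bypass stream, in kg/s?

All 1655×0.092 = 152.26 kg/s of NH4NO3 reaches n7, so n7 = 152.26/0.131 = 1162.3 kg/s and vapour = 492.71 kg/s.
The evaporator receives (1−α)·1655 of feed at 0.908 water and removes 0.851 of that water:
0.851×0.908×(1−α)×1655 = 492.71
(1−α) = 492.71/1278.8 = 0.3853;  α = 0.6147.
Bypass flow = 0.6147×1655 = 1017.4 kg/s.

1017 kg/s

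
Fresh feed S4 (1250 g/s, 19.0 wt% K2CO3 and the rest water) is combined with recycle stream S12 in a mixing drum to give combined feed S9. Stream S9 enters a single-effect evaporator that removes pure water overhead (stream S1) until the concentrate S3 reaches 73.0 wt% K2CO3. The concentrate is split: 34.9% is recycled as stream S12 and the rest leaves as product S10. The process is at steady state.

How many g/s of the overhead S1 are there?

Overall K2CO3 balance (none leaves overhead): K2CO3 in fresh feed = K2CO3 in product, i.e. 1250×0.190 = (1−0.349)·S3·0.730.
S3 = 237.5/(0.730×0.651) = 499.76 g/s.
Recycle S12 = 0.349×499.76 = 174.42 g/s.
Combined feed S9 = 1250 + 174.42 = 1424.4 g/s.
Overhead S1 = S9 − S3 = 1424.4 − 499.76 = 924.66 g/s.

924.7 g/s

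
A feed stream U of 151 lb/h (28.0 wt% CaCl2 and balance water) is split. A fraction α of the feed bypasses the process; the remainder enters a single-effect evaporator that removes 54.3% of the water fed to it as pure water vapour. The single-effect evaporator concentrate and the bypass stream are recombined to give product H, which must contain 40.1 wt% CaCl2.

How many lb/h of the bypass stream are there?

All 151×0.280 = 42.28 lb/h of CaCl2 reaches H, so H = 42.28/0.401 = 105.44 lb/h and vapour = 45.564 lb/h.
The evaporator receives (1−α)·151 of feed at 0.720 water and removes 0.543 of that water:
0.543×0.720×(1−α)×151 = 45.564
(1−α) = 45.564/59.035 = 0.7718;  α = 0.2282.
Bypass flow = 0.2282×151 = 34.457 lb/h.

34.46 lb/h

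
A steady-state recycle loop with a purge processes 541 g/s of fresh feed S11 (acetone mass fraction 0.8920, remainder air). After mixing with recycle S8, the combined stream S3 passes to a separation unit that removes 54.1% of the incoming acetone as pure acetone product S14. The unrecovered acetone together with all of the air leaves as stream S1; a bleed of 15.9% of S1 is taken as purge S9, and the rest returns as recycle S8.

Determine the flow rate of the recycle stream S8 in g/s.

612.4 g/s

air enters only via S11 and leaves only via the purge: 541×0.108 = 0.159×(air in S1), and the separation unit passes all air, so air in S3 = air in S1 = 367.47 g/s.
acetone in S3: m_A = 541×0.892 + (1−0.159)·(1−0.541)·m_A, so m_A = 482.57/0.6140 = 785.97 g/s.
S1 = (1−0.541)×785.97 + 367.47 = 728.23 g/s.
Recycle S8 = (1−0.159)×728.23 = 612.44 g/s.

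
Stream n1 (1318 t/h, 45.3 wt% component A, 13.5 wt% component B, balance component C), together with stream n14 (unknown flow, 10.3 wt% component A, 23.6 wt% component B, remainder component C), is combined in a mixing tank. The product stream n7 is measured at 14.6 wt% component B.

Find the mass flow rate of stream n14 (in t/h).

161.1 t/h

Let n14 be the unknown flow. Total out = 1318 + n14.
component B balance: 177.93 + 0.236·n14 = 0.146·(1318 + n14)
(0.236 − 0.146)·n14 = 0.146×1318 − 177.93 = 14.498
n14 = 14.498 / 0.090 = 161.09 t/h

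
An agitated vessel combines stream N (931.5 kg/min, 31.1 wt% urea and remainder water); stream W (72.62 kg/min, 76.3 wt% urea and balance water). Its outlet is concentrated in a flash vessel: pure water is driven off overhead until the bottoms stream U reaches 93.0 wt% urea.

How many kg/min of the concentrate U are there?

371.1 kg/min

urea entering = 931.5×0.311 + 72.62×0.763 = 345.11 kg/min.
All urea reports to U, so U = 345.11/0.930 = 371.08 kg/min.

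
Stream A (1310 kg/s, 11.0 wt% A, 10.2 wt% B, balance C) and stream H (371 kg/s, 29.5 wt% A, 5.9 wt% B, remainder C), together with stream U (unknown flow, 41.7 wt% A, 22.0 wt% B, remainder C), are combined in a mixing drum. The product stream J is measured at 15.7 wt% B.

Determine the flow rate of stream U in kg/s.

1721 kg/s

Let U be the unknown flow. Total out = 1681 + U.
B balance: 155.51 + 0.220·U = 0.157·(1681 + U)
(0.220 − 0.157)·U = 0.157×1681 − 155.51 = 108.41
U = 108.41 / 0.063 = 1720.8 kg/s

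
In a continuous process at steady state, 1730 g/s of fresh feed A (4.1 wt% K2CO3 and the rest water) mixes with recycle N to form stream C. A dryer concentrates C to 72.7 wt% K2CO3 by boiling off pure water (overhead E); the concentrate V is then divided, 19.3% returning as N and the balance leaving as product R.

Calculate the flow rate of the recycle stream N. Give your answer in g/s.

Overall K2CO3 balance (none leaves overhead): K2CO3 in fresh feed = K2CO3 in product, i.e. 1730×0.041 = (1−0.193)·V·0.727.
V = 70.93/(0.727×0.807) = 120.9 g/s.
Recycle N = 0.193×120.9 = 23.333 g/s.

23.33 g/s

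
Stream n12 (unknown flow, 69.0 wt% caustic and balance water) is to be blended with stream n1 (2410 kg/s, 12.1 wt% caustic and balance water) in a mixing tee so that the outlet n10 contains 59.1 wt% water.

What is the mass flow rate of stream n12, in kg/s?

2470 kg/s

Let n12 be the unknown flow. Total out = 2410 + n12.
water balance: 2118.4 + 0.310·n12 = 0.591·(2410 + n12)
(0.310 − 0.591)·n12 = 0.591×2410 − 2118.4 = -694.08
n12 = -694.08 / -0.281 = 2470 kg/s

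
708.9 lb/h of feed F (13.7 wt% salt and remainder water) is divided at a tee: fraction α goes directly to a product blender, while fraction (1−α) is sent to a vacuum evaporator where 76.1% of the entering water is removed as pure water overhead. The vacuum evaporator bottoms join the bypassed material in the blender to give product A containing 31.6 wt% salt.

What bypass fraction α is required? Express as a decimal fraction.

All 708.9×0.137 = 97.119 lb/h of salt reaches A, so A = 97.119/0.316 = 307.34 lb/h and vapour = 401.56 lb/h.
The evaporator receives (1−α)·708.9 of feed at 0.863 water and removes 0.761 of that water:
0.761×0.863×(1−α)×708.9 = 401.56
(1−α) = 401.56/465.57 = 0.8625;  α = 0.1375.

0.137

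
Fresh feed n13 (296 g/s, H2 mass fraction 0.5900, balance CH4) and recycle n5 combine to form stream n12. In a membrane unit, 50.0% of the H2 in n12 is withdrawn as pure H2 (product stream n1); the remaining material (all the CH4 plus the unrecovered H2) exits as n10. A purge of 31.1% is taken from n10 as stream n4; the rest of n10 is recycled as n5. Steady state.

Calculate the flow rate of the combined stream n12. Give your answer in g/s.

CH4 enters only via n13 and leaves only via the purge: 296×0.410 = 0.311×(CH4 in n10), and the membrane unit passes all CH4, so CH4 in n12 = CH4 in n10 = 390.23 g/s.
H2 in n12: m_A = 296×0.590 + (1−0.311)·(1−0.500)·m_A, so m_A = 174.64/0.6555 = 266.42 g/s.
n12 = 266.42 + 390.23 = 656.65 g/s.

656.6 g/s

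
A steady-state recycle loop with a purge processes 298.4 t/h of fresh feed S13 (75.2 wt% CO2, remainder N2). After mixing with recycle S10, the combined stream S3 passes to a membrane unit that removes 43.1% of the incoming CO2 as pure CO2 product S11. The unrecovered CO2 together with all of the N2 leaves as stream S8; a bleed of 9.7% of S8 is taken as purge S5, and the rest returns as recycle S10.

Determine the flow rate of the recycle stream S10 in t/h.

N2 enters only via S13 and leaves only via the purge: 298.4×0.248 = 0.097×(N2 in S8), and the membrane unit passes all N2, so N2 in S3 = N2 in S8 = 762.92 t/h.
CO2 in S3: m_A = 298.4×0.752 + (1−0.097)·(1−0.431)·m_A, so m_A = 224.4/0.4862 = 461.54 t/h.
S8 = (1−0.431)×461.54 + 762.92 = 1025.5 t/h.
Recycle S10 = (1−0.097)×1025.5 = 926.06 t/h.

926.1 t/h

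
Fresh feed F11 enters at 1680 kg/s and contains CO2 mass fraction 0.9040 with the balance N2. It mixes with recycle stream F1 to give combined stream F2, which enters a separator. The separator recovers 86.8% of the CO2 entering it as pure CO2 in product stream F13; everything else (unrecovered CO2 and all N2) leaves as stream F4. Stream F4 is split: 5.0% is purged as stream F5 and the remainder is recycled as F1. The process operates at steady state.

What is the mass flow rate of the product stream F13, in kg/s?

1507 kg/s

CO2 in F2: m_A = 1680×0.904 + (1−0.050)·(1−0.868)·m_A, so m_A = 1518.7/0.8746 = 1736.5 kg/s.
Product F13 = 0.868×1736.5 = 1507.3 kg/s.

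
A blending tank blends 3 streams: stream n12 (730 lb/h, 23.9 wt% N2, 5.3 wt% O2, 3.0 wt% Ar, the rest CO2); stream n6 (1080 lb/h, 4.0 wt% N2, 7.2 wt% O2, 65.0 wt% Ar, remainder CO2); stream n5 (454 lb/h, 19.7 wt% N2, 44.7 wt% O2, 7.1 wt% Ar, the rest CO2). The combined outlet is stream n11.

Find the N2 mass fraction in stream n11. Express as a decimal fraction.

0.1356

Total flow out = 730 + 1080 + 454 = 2264 lb/h.
N2 in = 730×0.239 + 1080×0.040 + 454×0.197 = 307.11 lb/h.
N2 mass fraction in n11 = 307.11/2264 = 0.1356.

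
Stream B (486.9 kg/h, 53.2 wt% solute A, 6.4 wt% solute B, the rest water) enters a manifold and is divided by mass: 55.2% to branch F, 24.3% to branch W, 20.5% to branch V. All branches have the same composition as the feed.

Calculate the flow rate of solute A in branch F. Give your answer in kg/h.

Branch F total = 0.552×486.9 = 268.77 kg/h.
solute A in F = 0.532×268.77 = 142.99 kg/h.

143 kg/h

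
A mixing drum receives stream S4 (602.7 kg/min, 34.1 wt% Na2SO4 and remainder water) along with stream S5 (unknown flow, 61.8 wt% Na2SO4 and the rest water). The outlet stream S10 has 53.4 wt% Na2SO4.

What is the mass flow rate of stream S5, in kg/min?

Let S5 be the unknown flow. Total out = 602.7 + S5.
Na2SO4 balance: 205.52 + 0.618·S5 = 0.534·(602.7 + S5)
(0.618 − 0.534)·S5 = 0.534×602.7 − 205.52 = 116.32
S5 = 116.32 / 0.084 = 1384.8 kg/min

1385 kg/min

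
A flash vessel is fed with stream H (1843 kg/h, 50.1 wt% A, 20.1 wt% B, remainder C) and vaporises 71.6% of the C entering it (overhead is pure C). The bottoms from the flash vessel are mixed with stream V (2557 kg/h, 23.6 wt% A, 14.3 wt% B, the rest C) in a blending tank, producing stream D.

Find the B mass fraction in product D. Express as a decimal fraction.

0.184

Vapour removed = 0.716×0.298×1843 = 393.24 kg/h; concentrate = 1449.8 kg/h.
B reaching the mixer = 370.44 (from concentrate) + 2557×0.143 = 736.09 kg/h.
Product flow = 1449.8 + 2557 = 4006.8 kg/h; B fraction = 0.184.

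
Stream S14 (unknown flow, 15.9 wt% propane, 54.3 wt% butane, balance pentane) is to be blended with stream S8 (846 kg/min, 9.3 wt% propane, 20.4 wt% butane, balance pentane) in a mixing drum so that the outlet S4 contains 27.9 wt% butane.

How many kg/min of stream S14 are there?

Let S14 be the unknown flow. Total out = 846 + S14.
butane balance: 172.58 + 0.543·S14 = 0.279·(846 + S14)
(0.543 − 0.279)·S14 = 0.279×846 − 172.58 = 63.45
S14 = 63.45 / 0.264 = 240.34 kg/min

240.3 kg/min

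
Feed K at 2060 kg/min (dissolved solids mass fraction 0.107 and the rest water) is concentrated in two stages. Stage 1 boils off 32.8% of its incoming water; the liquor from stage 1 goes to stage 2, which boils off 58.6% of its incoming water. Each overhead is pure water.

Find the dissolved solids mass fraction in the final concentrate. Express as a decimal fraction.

0.301

water in feed = 2060×0.893 = 1839.6 kg/min.
After stage 1: water left = (1−0.328)×1839.6 = 1236.2; stream total = 1456.6 kg/min.
After stage 2: water left = (1−0.586)×1236.2 = 511.79; final concentrate = 732.21 kg/min.
dissolved solids fraction = 220.42/732.21 = 0.301.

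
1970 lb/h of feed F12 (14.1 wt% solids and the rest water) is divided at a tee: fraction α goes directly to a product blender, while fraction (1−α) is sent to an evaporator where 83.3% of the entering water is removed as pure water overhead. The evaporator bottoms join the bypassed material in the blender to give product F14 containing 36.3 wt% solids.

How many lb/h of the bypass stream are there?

All 1970×0.141 = 277.77 lb/h of solids reaches F14, so F14 = 277.77/0.363 = 765.21 lb/h and vapour = 1204.8 lb/h.
The evaporator receives (1−α)·1970 of feed at 0.859 water and removes 0.833 of that water:
0.833×0.859×(1−α)×1970 = 1204.8
(1−α) = 1204.8/1409.6 = 0.8547;  α = 0.1453.
Bypass flow = 0.1453×1970 = 286.26 lb/h.

286.3 lb/h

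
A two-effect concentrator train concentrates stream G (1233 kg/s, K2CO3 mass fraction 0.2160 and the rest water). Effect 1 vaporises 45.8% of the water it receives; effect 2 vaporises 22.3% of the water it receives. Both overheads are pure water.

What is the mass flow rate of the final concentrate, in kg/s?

water in feed = 1233×0.784 = 966.67 kg/s.
After stage 1: water left = (1−0.458)×966.67 = 523.94; stream total = 790.26 kg/s.
After stage 2: water left = (1−0.223)×523.94 = 407.1; final concentrate = 673.43 kg/s.

673.4 kg/s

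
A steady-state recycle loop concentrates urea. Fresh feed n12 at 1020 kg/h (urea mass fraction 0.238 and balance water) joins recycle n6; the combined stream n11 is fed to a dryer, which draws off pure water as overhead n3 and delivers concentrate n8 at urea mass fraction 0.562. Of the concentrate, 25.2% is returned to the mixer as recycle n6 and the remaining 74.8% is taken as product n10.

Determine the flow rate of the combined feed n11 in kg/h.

1166 kg/h

Overall urea balance (none leaves overhead): urea in fresh feed = urea in product, i.e. 1020×0.238 = (1−0.252)·n8·0.562.
n8 = 242.76/(0.562×0.748) = 577.48 kg/h.
Recycle n6 = 0.252×577.48 = 145.53 kg/h.
Combined feed n11 = 1020 + 145.53 = 1165.5 kg/h.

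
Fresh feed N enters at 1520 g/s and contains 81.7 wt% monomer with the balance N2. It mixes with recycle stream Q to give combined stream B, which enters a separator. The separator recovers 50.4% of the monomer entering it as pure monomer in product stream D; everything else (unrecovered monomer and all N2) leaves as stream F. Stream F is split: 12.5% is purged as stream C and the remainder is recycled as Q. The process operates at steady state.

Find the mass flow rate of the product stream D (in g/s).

1106 g/s

monomer in B: m_A = 1520×0.817 + (1−0.125)·(1−0.504)·m_A, so m_A = 1241.8/0.5660 = 2194.1 g/s.
Product D = 0.504×2194.1 = 1105.8 g/s.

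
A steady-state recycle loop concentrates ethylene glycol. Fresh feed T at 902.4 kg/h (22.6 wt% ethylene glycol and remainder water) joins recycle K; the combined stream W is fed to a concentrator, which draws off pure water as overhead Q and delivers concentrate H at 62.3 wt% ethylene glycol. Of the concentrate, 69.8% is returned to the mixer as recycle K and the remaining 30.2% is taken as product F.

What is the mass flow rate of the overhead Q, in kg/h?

Overall ethylene glycol balance (none leaves overhead): ethylene glycol in fresh feed = ethylene glycol in product, i.e. 902.4×0.226 = (1−0.698)·H·0.623.
H = 203.94/(0.623×0.302) = 1084 kg/h.
Recycle K = 0.698×1084 = 756.6 kg/h.
Combined feed W = 902.4 + 756.6 = 1659 kg/h.
Overhead Q = W − H = 1659 − 1084 = 575.04 kg/h.

575 kg/h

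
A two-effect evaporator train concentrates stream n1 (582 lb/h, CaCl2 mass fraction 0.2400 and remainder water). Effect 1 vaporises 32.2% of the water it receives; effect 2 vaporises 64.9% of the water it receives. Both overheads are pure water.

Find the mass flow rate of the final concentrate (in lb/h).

244.9 lb/h

water in feed = 582×0.760 = 442.32 lb/h.
After stage 1: water left = (1−0.322)×442.32 = 299.89; stream total = 439.57 lb/h.
After stage 2: water left = (1−0.649)×299.89 = 105.26; final concentrate = 244.94 lb/h.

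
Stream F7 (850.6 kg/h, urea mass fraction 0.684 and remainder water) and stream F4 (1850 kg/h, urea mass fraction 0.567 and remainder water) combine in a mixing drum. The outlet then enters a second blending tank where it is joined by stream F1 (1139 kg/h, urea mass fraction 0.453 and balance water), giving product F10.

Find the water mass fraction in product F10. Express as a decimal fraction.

Overall, product flow = 3839.6 kg/h.
water in = 850.6×0.316 + 1850×0.433 + 1139×0.547 = 1692.9 kg/h.
water fraction in F10 = 0.441.

0.441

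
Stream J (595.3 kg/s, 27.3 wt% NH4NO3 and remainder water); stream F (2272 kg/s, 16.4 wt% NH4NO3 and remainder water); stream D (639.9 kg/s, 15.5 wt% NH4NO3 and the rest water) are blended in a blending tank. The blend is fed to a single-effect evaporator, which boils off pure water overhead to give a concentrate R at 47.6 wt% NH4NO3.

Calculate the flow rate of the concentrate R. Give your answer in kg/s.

NH4NO3 entering = 595.3×0.273 + 2272×0.164 + 639.9×0.155 = 634.31 kg/s.
All NH4NO3 reports to R, so R = 634.31/0.476 = 1332.6 kg/s.

1333 kg/s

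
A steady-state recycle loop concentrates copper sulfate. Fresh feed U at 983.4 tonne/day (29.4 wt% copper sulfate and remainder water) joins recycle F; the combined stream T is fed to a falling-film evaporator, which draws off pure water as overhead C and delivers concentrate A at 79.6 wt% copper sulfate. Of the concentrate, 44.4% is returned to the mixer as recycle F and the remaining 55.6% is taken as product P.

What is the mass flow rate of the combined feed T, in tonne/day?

1273 tonne/day

Overall copper sulfate balance (none leaves overhead): copper sulfate in fresh feed = copper sulfate in product, i.e. 983.4×0.294 = (1−0.444)·A·0.796.
A = 289.12/(0.796×0.556) = 653.27 tonne/day.
Recycle F = 0.444×653.27 = 290.05 tonne/day.
Combined feed T = 983.4 + 290.05 = 1273.4 tonne/day.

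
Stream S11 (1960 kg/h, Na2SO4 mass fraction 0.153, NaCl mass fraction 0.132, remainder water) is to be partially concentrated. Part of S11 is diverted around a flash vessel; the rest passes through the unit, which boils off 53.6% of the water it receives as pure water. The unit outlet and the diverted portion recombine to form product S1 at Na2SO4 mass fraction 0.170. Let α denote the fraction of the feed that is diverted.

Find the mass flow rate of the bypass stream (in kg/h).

1449 kg/h

All 1960×0.153 = 299.88 kg/h of Na2SO4 reaches S1, so S1 = 299.88/0.170 = 1764 kg/h and vapour = 196 kg/h.
The evaporator receives (1−α)·1960 of feed at 0.715 water and removes 0.536 of that water:
0.536×0.715×(1−α)×1960 = 196
(1−α) = 196/751.15 = 0.2609;  α = 0.7391.
Bypass flow = 0.7391×1960 = 1448.6 kg/h.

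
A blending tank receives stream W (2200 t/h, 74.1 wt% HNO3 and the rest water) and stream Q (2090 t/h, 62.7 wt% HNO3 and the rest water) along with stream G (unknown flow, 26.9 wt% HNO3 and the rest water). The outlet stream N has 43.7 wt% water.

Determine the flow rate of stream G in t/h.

Let G be the unknown flow. Total out = 4290 + G.
water balance: 1349.4 + 0.731·G = 0.437·(4290 + G)
(0.731 − 0.437)·G = 0.437×4290 − 1349.4 = 525.36
G = 525.36 / 0.294 = 1786.9 t/h

1787 t/h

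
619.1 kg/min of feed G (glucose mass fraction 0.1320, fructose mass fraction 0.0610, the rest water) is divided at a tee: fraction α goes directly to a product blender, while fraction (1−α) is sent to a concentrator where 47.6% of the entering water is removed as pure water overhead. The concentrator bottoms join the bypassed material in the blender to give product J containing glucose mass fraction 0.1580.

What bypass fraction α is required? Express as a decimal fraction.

0.572

All 619.1×0.132 = 81.721 kg/min of glucose reaches J, so J = 81.721/0.158 = 517.22 kg/min and vapour = 101.88 kg/min.
The evaporator receives (1−α)·619.1 of feed at 0.807 water and removes 0.476 of that water:
0.476×0.807×(1−α)×619.1 = 101.88
(1−α) = 101.88/237.82 = 0.4284;  α = 0.5716.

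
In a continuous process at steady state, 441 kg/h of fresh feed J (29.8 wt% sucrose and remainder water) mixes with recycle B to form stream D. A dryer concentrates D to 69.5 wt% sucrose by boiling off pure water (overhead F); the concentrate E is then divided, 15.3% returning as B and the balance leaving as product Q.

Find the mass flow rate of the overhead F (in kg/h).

Overall sucrose balance (none leaves overhead): sucrose in fresh feed = sucrose in product, i.e. 441×0.298 = (1−0.153)·E·0.695.
E = 131.42/(0.695×0.847) = 223.25 kg/h.
Recycle B = 0.153×223.25 = 34.157 kg/h.
Combined feed D = 441 + 34.157 = 475.16 kg/h.
Overhead F = D − E = 475.16 − 223.25 = 251.91 kg/h.

251.9 kg/h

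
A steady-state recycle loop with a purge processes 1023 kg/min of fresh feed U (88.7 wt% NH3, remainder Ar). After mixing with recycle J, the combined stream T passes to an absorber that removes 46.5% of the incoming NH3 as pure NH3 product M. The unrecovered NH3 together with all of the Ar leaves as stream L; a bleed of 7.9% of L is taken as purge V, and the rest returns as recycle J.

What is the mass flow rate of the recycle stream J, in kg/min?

Ar enters only via U and leaves only via the purge: 1023×0.113 = 0.079×(Ar in L), and the absorber passes all Ar, so Ar in T = Ar in L = 1463.3 kg/min.
NH3 in T: m_A = 1023×0.887 + (1−0.079)·(1−0.465)·m_A, so m_A = 907.4/0.5073 = 1788.8 kg/min.
L = (1−0.465)×1788.8 + 1463.3 = 2420.3 kg/min.
Recycle J = (1−0.079)×2420.3 = 2229.1 kg/min.

2229 kg/min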